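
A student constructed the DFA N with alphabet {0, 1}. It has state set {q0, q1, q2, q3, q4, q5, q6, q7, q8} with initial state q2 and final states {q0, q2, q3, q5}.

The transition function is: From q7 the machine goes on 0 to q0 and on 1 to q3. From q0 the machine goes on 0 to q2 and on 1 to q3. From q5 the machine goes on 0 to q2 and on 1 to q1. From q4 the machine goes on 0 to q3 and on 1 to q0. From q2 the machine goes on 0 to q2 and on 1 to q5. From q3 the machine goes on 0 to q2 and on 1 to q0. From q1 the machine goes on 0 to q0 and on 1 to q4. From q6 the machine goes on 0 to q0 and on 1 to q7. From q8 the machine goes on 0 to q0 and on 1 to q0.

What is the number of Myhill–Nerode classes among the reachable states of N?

First remove the unreachable states {q6,q7,q8}; 6 states remain.
Start with accepting vs non-accepting: {q0,q2,q3,q5} | {q1,q4}.
On input 1, block {q0,q2,q3,q5} splits into {q0,q2,q3} and {q5}.
On input 1, block {q0,q2,q3} splits into {q0,q3} and {q2}.
On input 1, block {q1,q4} splits into {q1} and {q4}.
No further refinement is possible. Final partition (5 blocks): {q0,q3} | {q1} | {q5} | {q2} | {q4}.

5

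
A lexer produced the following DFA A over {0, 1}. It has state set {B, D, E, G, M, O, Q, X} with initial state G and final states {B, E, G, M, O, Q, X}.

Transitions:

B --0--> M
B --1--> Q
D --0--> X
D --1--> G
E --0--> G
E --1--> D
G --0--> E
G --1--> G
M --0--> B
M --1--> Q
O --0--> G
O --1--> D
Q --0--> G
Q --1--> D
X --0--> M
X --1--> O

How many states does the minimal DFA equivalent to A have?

4

Start with accepting vs non-accepting: {B,E,G,M,O,Q,X} | {D}.
Split {B,E,G,M,O,Q,X} by δ(·,1) → {B,G,M,X} and {E,O,Q}.
On input 0, block {B,G,M,X} splits into {B,M,X} and {G}.
Stable partition: {B,M,X} | {D} | {E,O,Q} | {G} — 4 equivalence classes.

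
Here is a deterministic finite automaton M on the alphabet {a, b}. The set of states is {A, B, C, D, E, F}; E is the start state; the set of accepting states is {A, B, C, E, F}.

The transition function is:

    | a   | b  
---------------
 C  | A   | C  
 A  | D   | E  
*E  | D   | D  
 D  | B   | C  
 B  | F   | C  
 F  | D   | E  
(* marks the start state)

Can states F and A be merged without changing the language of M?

Yes

All states are reachable from the start state.
P0 = {A,B,C,E,F} | {D}.
Split {A,B,C,E,F} by δ(·,a) → {A,E,F} and {B,C}.
On input b, block {A,E,F} splits into {A,F} and {E}.
No further refinement is possible. Final partition (4 blocks): {A,F} | {D} | {B,C} | {E}.
F and A lie in the same block of the stable partition, so they are equivalent — no string distinguishes them.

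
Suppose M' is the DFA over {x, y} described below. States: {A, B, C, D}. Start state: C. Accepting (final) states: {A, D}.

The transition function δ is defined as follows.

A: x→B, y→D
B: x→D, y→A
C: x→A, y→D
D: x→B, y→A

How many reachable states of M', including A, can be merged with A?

2

P0 = {A,D} | {B,C}.
The partition is now stable with 2 blocks: {A,D} | {B,C}.
The equivalence class containing A is {A,D}, of size 2.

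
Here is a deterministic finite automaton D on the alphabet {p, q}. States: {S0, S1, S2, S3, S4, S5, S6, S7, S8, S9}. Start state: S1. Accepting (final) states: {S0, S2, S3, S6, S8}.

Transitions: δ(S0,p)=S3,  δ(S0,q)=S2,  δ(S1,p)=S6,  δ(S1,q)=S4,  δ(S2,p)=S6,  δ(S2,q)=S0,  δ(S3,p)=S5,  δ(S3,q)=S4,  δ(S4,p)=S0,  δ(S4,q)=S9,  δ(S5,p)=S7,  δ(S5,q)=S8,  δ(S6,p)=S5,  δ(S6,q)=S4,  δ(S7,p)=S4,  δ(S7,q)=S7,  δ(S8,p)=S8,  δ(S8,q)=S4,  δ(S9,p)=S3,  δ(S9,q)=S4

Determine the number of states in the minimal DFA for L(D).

P0 = {S0,S2,S3,S6,S8} | {S1,S4,S5,S7,S9}.
On input p, block {S0,S2,S3,S6,S8} splits into {S0,S2,S8} and {S3,S6}.
Split {S0,S2,S8} by δ(·,p) → {S0,S2} and {S8}.
Refine {S1,S4,S5,S7,S9} on symbol p: members go to different blocks, giving {S1,S9} and {S5,S7} and {S4}.
Refine {S5,S7} on symbol p: members go to different blocks, giving {S5} and {S7}.
No further refinement is possible. Final partition (7 blocks): {S0,S2} | {S1,S9} | {S3,S6} | {S8} | {S5} | {S4} | {S7}.

7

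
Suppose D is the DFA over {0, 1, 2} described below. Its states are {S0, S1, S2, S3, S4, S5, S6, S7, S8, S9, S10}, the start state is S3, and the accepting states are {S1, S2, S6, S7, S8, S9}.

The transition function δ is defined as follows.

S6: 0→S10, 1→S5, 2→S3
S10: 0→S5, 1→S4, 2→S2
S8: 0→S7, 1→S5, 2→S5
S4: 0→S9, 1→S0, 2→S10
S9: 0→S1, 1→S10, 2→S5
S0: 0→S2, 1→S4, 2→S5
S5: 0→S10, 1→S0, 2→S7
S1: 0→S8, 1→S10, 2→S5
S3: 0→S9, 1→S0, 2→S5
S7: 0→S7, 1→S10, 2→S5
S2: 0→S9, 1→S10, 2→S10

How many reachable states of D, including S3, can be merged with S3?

States {S6} cannot be reached from the start state, so discard them.
Initial partition by acceptance: {S1,S2,S7,S8,S9} | {S0,S3,S4,S5,S10}.
Refine {S0,S3,S4,S5,S10} on symbol 0: members go to different blocks, giving {S0,S3,S4} and {S5,S10}.
The partition is now stable with 3 blocks: {S1,S2,S7,S8,S9} | {S0,S3,S4} | {S5,S10}.
State S3 belongs to the block {S0,S3,S4}, which has 3 states.

3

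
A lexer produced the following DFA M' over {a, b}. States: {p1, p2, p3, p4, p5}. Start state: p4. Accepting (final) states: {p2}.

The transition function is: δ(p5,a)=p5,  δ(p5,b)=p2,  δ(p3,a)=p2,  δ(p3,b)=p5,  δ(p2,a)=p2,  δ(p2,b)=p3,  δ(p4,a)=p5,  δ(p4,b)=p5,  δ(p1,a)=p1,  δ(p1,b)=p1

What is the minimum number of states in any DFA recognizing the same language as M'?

Reachable states from the start: {p2,p3,p4,p5}. Unreachable: {p1} — drop them.
Start with accepting vs non-accepting: {p2} | {p3,p4,p5}.
Refine {p3,p4,p5} on symbol a: members go to different blocks, giving {p4,p5} and {p3}.
Split {p4,p5} by δ(·,b) → {p4} and {p5}.
Stable partition: {p2} | {p4} | {p3} | {p5} — 4 equivalence classes.

4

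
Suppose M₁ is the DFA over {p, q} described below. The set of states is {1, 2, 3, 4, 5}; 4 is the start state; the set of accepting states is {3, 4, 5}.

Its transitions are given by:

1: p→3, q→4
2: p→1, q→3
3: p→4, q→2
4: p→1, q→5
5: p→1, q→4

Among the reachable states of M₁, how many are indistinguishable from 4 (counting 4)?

Initial partition by acceptance: {3,4,5} | {1,2}.
Split {3,4,5} by δ(·,p) → {4,5} and {3}.
On input p, block {1,2} splits into {1} and {2}.
No further refinement is possible. Final partition (4 blocks): {4,5} | {1} | {3} | {2}.
State 4 belongs to the block {4,5}, which has 2 states.

2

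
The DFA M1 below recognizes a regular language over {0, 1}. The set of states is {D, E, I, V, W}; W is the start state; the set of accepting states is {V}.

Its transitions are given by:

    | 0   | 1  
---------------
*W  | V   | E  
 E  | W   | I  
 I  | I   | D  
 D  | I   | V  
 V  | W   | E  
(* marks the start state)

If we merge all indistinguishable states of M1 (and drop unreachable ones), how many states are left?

Initial partition by acceptance: {V} | {D,E,I,W}.
Split {D,E,I,W} by δ(·,0) → {D,E,I} and {W}.
Split {D,E,I} by δ(·,0) → {D,I} and {E}.
On input 1, block {D,I} splits into {I} and {D}.
Stable partition: {V} | {I} | {W} | {E} | {D} — 5 equivalence classes.

5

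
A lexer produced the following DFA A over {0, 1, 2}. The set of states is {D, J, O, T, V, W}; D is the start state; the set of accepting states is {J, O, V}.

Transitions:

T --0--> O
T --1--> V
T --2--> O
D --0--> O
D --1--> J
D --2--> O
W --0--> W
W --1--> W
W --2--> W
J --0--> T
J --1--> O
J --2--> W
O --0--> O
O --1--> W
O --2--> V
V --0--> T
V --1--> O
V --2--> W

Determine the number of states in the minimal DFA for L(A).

4

Initial partition by acceptance: {J,O,V} | {D,T,W}.
On input 0, block {J,O,V} splits into {J,V} and {O}.
Split {D,T,W} by δ(·,0) → {D,T} and {W}.
The partition is now stable with 4 blocks: {J,V} | {D,T} | {O} | {W}.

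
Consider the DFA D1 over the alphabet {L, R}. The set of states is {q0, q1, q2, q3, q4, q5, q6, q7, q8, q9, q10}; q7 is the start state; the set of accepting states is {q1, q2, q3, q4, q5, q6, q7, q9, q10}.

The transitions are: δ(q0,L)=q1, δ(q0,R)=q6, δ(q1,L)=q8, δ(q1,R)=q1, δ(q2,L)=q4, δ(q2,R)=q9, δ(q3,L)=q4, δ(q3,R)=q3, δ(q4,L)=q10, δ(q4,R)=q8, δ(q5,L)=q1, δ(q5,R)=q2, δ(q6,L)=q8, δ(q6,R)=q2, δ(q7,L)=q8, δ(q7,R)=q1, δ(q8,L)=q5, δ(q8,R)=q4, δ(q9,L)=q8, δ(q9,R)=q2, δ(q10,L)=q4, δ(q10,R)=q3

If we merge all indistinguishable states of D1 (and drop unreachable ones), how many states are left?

First remove the unreachable states {q0,q6}; 9 states remain.
Start with accepting vs non-accepting: {q1,q2,q3,q4,q5,q7,q9,q10} | {q8}.
Refine {q1,q2,q3,q4,q5,q7,q9,q10} on symbol L: members go to different blocks, giving {q2,q3,q4,q5,q10} and {q1,q7,q9}.
On input L, block {q2,q3,q4,q5,q10} splits into {q2,q3,q4,q10} and {q5}.
Refine {q2,q3,q4,q10} on symbol R: members go to different blocks, giving {q3,q10} and {q2} and {q4}.
Split {q1,q7,q9} by δ(·,R) → {q1,q7} and {q9}.
The partition is now stable with 7 blocks: {q3,q10} | {q8} | {q1,q7} | {q5} | {q2} | {q4} | {q9}.

7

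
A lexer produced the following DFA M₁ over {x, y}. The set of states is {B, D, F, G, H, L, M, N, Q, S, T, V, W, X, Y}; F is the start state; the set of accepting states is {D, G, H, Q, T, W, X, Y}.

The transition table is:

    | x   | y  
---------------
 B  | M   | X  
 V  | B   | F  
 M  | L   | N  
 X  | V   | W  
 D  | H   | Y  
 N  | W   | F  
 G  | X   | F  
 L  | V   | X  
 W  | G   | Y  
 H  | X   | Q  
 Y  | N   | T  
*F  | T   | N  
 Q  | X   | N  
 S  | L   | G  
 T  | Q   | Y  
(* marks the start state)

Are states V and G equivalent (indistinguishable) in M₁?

No

Reachable states from the start: {B,F,G,L,M,N,Q,T,V,W,X,Y}. Unreachable: {D,H,S} — drop them.
Start with accepting vs non-accepting: {G,Q,T,W,X,Y} | {B,F,L,M,N,V}.
Refine {G,Q,T,W,X,Y} on symbol x: members go to different blocks, giving {G,Q,T,W} and {X,Y}.
On input x, block {G,Q,T,W} splits into {T,W} and {G,Q}.
Refine {B,F,L,M,N,V} on symbol x: members go to different blocks, giving {B,L,M,V} and {F,N}.
On input y, block {B,L,M,V} splits into {B,L} and {M,V}.
On input x, block {X,Y} splits into {X} and {Y}.
Stable partition: {T,W} | {B,L} | {X} | {G,Q} | {F,N} | {M,V} | {Y} — 7 equivalence classes.
V and G end up in different blocks, so they are distinguishable. For instance, the string 'ε' is accepted from only G.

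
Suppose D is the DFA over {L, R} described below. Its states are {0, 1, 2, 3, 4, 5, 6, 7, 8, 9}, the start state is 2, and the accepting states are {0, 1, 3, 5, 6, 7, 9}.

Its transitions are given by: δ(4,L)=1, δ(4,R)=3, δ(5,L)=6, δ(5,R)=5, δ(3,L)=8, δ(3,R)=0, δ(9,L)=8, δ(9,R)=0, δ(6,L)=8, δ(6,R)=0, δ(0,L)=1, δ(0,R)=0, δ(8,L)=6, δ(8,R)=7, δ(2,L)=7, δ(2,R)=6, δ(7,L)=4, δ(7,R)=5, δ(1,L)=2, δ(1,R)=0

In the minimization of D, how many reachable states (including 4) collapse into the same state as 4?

First remove the unreachable states {9}; 9 states remain.
P0 = {0,1,3,5,6,7} | {2,4,8}.
On input L, block {0,1,3,5,6,7} splits into {1,3,6,7} and {0,5}.
No further refinement is possible. Final partition (3 blocks): {1,3,6,7} | {2,4,8} | {0,5}.
The equivalence class containing 4 is {2,4,8}, of size 3.

3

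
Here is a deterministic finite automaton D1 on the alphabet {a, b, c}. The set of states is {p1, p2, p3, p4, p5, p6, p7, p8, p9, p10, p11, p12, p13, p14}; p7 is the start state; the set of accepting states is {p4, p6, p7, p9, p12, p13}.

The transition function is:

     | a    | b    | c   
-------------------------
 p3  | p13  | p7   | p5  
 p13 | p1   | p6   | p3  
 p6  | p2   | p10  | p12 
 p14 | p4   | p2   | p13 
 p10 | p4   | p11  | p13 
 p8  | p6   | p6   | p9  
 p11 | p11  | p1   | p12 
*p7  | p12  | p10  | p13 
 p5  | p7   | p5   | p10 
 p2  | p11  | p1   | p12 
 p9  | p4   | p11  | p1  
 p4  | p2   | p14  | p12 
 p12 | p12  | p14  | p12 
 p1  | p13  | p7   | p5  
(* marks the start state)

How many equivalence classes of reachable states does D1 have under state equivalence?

States {p8,p9} cannot be reached from the start state, so discard them.
P0 = {p4,p6,p7,p12,p13} | {p1,p2,p3,p5,p10,p11,p14}.
Split {p4,p6,p7,p12,p13} by δ(·,a) → {p4,p6,p13} and {p7,p12}.
On input b, block {p4,p6,p13} splits into {p4,p6} and {p13}.
Refine {p1,p2,p3,p5,p10,p11,p14} on symbol a: members go to different blocks, giving {p1,p3} and {p2,p11} and {p10,p14} and {p5}.
Refine {p7,p12} on symbol c: members go to different blocks, giving {p7} and {p12}.
The partition is now stable with 8 blocks: {p4,p6} | {p1,p3} | {p7} | {p13} | {p2,p11} | {p10,p14} | {p5} | {p12}.

8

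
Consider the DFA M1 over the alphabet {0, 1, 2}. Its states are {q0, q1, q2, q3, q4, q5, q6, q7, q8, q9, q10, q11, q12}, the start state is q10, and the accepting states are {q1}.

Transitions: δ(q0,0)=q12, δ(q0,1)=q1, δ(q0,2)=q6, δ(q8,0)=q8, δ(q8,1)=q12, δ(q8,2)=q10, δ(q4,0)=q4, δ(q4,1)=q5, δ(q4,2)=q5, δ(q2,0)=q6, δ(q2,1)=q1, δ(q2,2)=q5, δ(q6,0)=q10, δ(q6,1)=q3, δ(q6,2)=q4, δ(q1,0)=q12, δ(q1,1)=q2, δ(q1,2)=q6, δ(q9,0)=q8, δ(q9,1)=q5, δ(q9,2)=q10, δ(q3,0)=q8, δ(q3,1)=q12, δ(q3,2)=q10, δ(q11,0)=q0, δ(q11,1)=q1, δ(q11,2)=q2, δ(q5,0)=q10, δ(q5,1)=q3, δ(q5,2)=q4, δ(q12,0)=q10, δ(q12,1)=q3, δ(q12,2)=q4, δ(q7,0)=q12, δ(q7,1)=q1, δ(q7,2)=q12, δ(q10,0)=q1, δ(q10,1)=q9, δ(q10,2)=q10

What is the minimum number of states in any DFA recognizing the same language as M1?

6

States {q0,q7,q11} cannot be reached from the start state, so discard them.
Start with accepting vs non-accepting: {q1} | {q2,q3,q4,q5,q6,q8,q9,q10,q12}.
Split {q2,q3,q4,q5,q6,q8,q9,q10,q12} by δ(·,0) → {q2,q3,q4,q5,q6,q8,q9,q12} and {q10}.
On input 0, block {q2,q3,q4,q5,q6,q8,q9,q12} splits into {q2,q3,q4,q8,q9} and {q5,q6,q12}.
Split {q2,q3,q4,q8,q9} by δ(·,0) → {q3,q4,q8,q9} and {q2}.
Split {q3,q4,q8,q9} by δ(·,2) → {q3,q8,q9} and {q4}.
No further refinement is possible. Final partition (6 blocks): {q1} | {q3,q8,q9} | {q10} | {q5,q6,q12} | {q2} | {q4}.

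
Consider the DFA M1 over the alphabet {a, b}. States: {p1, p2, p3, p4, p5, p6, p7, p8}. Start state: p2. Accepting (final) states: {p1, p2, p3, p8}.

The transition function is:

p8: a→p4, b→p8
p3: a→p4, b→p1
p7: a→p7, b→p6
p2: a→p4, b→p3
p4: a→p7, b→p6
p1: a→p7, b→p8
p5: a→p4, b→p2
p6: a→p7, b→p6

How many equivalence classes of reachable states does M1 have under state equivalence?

2

States {p5} cannot be reached from the start state, so discard them.
Initial partition by acceptance: {p1,p2,p3,p8} | {p4,p6,p7}.
The partition is now stable with 2 blocks: {p1,p2,p3,p8} | {p4,p6,p7}.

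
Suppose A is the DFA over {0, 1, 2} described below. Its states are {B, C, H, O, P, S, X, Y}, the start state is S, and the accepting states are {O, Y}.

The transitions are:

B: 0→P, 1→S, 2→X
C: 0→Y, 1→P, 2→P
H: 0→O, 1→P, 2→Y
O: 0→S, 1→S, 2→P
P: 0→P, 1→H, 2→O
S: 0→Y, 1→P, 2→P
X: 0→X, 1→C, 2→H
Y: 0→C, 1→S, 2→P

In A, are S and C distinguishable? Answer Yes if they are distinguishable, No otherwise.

Reachable states from the start: {C,H,O,P,S,Y}. Unreachable: {B,X} — drop them.
Initial partition by acceptance: {O,Y} | {C,H,P,S}.
Split {C,H,P,S} by δ(·,0) → {C,H,S} and {P}.
Refine {C,H,S} on symbol 2: members go to different blocks, giving {C,S} and {H}.
The partition is now stable with 4 blocks: {O,Y} | {C,S} | {P} | {H}.
S and C lie in the same block of the stable partition, so they are equivalent — no string distinguishes them.

No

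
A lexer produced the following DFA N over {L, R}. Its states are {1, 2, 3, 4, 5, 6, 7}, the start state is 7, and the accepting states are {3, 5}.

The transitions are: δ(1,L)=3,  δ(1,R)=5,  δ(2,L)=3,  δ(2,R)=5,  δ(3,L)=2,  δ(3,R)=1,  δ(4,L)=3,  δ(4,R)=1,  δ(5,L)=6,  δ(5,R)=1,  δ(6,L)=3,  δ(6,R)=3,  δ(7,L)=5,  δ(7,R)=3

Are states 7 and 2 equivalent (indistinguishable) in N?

Yes

States {4} cannot be reached from the start state, so discard them.
Initial partition by acceptance: {3,5} | {1,2,6,7}.
No further refinement is possible. Final partition (2 blocks): {3,5} | {1,2,6,7}.
7 and 2 lie in the same block of the stable partition, so they are equivalent — no string distinguishes them.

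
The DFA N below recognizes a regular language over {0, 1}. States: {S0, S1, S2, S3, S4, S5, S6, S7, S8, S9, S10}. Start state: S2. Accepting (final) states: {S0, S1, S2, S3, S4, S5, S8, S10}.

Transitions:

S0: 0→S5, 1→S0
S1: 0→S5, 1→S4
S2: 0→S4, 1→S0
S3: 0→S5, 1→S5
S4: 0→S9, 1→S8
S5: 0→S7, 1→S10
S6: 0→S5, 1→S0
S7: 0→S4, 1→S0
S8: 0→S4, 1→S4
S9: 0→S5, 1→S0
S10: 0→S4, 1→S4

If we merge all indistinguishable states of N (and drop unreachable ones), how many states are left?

States {S1,S3,S6} cannot be reached from the start state, so discard them.
Start with accepting vs non-accepting: {S0,S2,S4,S5,S8,S10} | {S7,S9}.
Split {S0,S2,S4,S5,S8,S10} by δ(·,0) → {S0,S2,S8,S10} and {S4,S5}.
On input 1, block {S0,S2,S8,S10} splits into {S0,S2} and {S8,S10}.
The partition is now stable with 4 blocks: {S0,S2} | {S7,S9} | {S4,S5} | {S8,S10}.

4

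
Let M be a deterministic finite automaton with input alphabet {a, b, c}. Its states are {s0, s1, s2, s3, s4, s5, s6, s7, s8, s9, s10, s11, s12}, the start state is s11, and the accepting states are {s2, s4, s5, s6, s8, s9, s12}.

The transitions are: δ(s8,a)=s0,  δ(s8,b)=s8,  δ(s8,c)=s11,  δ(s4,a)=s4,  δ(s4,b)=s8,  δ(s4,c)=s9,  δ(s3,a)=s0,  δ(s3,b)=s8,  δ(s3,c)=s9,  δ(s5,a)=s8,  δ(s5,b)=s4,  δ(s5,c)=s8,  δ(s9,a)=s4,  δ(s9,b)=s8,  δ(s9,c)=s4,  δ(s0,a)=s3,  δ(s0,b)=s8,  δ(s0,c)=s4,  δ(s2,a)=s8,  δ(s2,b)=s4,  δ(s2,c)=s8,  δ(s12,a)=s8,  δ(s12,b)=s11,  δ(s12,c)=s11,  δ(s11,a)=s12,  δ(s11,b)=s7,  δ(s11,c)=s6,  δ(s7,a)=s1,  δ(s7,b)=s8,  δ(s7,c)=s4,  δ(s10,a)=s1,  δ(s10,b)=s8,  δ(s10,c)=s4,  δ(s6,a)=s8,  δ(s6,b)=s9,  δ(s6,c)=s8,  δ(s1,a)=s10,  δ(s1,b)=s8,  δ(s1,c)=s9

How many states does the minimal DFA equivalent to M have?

6

First remove the unreachable states {s2,s5}; 11 states remain.
P0 = {s4,s6,s8,s9,s12} | {s0,s1,s3,s7,s10,s11}.
On input a, block {s4,s6,s8,s9,s12} splits into {s4,s6,s9,s12} and {s8}.
Refine {s4,s6,s9,s12} on symbol a: members go to different blocks, giving {s4,s9} and {s6,s12}.
Split {s0,s1,s3,s7,s10,s11} by δ(·,a) → {s0,s1,s3,s7,s10} and {s11}.
On input b, block {s6,s12} splits into {s6} and {s12}.
The partition is now stable with 6 blocks: {s4,s9} | {s0,s1,s3,s7,s10} | {s8} | {s6} | {s11} | {s12}.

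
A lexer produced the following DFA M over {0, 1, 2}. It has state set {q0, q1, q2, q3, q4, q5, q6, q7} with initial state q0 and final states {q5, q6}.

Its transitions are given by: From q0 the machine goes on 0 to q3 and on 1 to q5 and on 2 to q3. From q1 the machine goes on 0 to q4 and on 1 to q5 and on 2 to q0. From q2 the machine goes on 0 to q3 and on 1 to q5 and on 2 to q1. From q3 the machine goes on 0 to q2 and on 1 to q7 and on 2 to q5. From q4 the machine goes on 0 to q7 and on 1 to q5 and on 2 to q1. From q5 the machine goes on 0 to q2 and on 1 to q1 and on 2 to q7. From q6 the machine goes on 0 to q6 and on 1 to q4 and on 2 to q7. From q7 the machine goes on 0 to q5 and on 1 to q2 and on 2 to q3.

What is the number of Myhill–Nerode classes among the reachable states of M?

Reachable states from the start: {q0,q1,q2,q3,q4,q5,q7}. Unreachable: {q6} — drop them.
Start with accepting vs non-accepting: {q5} | {q0,q1,q2,q3,q4,q7}.
On input 0, block {q0,q1,q2,q3,q4,q7} splits into {q0,q1,q2,q3,q4} and {q7}.
Split {q0,q1,q2,q3,q4} by δ(·,0) → {q0,q1,q2,q3} and {q4}.
Refine {q0,q1,q2,q3} on symbol 0: members go to different blocks, giving {q0,q2,q3} and {q1}.
Refine {q0,q2,q3} on symbol 1: members go to different blocks, giving {q0,q2} and {q3}.
On input 2, block {q0,q2} splits into {q0} and {q2}.
Stable partition: {q5} | {q0} | {q7} | {q4} | {q1} | {q3} | {q2} — 7 equivalence classes.

7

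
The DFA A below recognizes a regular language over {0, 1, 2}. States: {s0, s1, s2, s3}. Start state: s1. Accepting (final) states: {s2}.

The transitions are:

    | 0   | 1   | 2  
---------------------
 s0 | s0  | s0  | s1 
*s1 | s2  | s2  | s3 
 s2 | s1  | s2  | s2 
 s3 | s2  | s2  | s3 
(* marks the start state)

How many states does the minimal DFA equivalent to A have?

2

States {s0} cannot be reached from the start state, so discard them.
Start with accepting vs non-accepting: {s2} | {s1,s3}.
Stable partition: {s2} | {s1,s3} — 2 equivalence classes.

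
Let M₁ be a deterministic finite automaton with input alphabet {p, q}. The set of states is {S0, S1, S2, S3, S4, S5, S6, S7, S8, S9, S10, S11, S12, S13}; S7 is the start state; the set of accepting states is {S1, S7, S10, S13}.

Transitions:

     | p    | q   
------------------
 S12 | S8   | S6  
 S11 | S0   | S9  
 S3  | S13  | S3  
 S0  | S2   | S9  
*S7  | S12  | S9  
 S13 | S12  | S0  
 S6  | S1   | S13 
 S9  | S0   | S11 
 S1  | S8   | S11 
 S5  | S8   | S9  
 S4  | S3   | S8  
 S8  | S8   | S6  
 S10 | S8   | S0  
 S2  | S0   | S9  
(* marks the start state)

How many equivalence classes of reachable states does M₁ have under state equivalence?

Reachable states from the start: {S0,S1,S2,S6,S7,S8,S9,S11,S12,S13}. Unreachable: {S3,S4,S5,S10} — drop them.
Start with accepting vs non-accepting: {S1,S7,S13} | {S0,S2,S6,S8,S9,S11,S12}.
Refine {S0,S2,S6,S8,S9,S11,S12} on symbol p: members go to different blocks, giving {S0,S2,S8,S9,S11,S12} and {S6}.
Refine {S0,S2,S8,S9,S11,S12} on symbol q: members go to different blocks, giving {S0,S2,S9,S11} and {S8,S12}.
No further refinement is possible. Final partition (4 blocks): {S1,S7,S13} | {S0,S2,S9,S11} | {S6} | {S8,S12}.

4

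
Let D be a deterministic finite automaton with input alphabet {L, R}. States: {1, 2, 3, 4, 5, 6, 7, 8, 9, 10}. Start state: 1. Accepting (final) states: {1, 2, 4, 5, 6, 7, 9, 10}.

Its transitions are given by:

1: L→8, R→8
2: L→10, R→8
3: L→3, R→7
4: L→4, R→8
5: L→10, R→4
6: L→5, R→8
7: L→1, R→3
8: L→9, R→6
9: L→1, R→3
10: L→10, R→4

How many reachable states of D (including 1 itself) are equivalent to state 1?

1

First remove the unreachable states {2}; 9 states remain.
Initial partition by acceptance: {1,4,5,6,7,9,10} | {3,8}.
Refine {1,4,5,6,7,9,10} on symbol L: members go to different blocks, giving {4,5,6,7,9,10} and {1}.
Refine {4,5,6,7,9,10} on symbol L: members go to different blocks, giving {4,5,6,10} and {7,9}.
Split {4,5,6,10} by δ(·,R) → {4,6} and {5,10}.
Split {4,6} by δ(·,L) → {4} and {6}.
Refine {3,8} on symbol L: members go to different blocks, giving {3} and {8}.
The partition is now stable with 7 blocks: {4} | {3} | {1} | {7,9} | {5,10} | {6} | {8}.
The equivalence class containing 1 is {1}, of size 1.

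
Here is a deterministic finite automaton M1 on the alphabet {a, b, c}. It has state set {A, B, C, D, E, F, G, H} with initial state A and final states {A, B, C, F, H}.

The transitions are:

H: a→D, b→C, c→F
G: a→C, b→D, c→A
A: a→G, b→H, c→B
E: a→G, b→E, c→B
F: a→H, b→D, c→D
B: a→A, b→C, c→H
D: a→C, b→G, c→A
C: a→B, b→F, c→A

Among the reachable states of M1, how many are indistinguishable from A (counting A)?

1

Reachable states from the start: {A,B,C,D,F,G,H}. Unreachable: {E} — drop them.
Start with accepting vs non-accepting: {A,B,C,F,H} | {D,G}.
Refine {A,B,C,F,H} on symbol a: members go to different blocks, giving {B,C,F} and {A,H}.
On input a, block {B,C,F} splits into {B,F} and {C}.
On input b, block {B,F} splits into {B} and {F}.
On input b, block {A,H} splits into {A} and {H}.
The partition is now stable with 6 blocks: {B} | {D,G} | {A} | {C} | {F} | {H}.
State A belongs to the block {A}, which has 1 states.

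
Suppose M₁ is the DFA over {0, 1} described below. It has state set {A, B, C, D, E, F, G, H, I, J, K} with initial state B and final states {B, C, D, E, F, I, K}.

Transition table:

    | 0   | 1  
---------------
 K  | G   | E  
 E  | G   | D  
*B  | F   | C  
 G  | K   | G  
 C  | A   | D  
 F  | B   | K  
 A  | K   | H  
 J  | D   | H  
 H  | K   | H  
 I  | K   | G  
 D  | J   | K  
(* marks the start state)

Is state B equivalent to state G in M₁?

States {I} cannot be reached from the start state, so discard them.
Initial partition by acceptance: {B,C,D,E,F,K} | {A,G,H,J}.
Split {B,C,D,E,F,K} by δ(·,0) → {C,D,E,K} and {B,F}.
No further refinement is possible. Final partition (3 blocks): {C,D,E,K} | {A,G,H,J} | {B,F}.
B and G end up in different blocks, so they are distinguishable. For instance, the string 'ε' is accepted from only B.

No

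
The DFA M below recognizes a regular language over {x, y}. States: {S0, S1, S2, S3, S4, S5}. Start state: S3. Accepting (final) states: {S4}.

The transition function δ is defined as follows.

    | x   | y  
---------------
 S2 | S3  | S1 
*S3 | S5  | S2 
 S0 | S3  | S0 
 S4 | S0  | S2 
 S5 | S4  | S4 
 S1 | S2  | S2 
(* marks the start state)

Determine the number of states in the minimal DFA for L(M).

6

Every state is reachable, so we keep all 6.
Start with accepting vs non-accepting: {S4} | {S0,S1,S2,S3,S5}.
On input x, block {S0,S1,S2,S3,S5} splits into {S0,S1,S2,S3} and {S5}.
On input x, block {S0,S1,S2,S3} splits into {S0,S1,S2} and {S3}.
Split {S0,S1,S2} by δ(·,x) → {S0,S2} and {S1}.
On input y, block {S0,S2} splits into {S0} and {S2}.
Stable partition: {S4} | {S0} | {S5} | {S3} | {S1} | {S2} — 6 equivalence classes.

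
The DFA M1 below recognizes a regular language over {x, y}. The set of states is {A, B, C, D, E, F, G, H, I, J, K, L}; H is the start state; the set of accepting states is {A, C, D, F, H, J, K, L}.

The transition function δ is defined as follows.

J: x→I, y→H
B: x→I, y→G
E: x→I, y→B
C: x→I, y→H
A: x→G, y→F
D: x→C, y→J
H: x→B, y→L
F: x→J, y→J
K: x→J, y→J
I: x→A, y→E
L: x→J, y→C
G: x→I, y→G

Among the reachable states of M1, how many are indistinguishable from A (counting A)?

2

Reachable states from the start: {A,B,C,E,F,G,H,I,J,L}. Unreachable: {D,K} — drop them.
P0 = {A,C,F,H,J,L} | {B,E,G,I}.
On input x, block {A,C,F,H,J,L} splits into {A,C,H,J} and {F,L}.
Refine {A,C,H,J} on symbol y: members go to different blocks, giving {A,H} and {C,J}.
On input x, block {B,E,G,I} splits into {B,E,G} and {I}.
Stable partition: {A,H} | {B,E,G} | {F,L} | {C,J} | {I} — 5 equivalence classes.
State A belongs to the block {A,H}, which has 2 states.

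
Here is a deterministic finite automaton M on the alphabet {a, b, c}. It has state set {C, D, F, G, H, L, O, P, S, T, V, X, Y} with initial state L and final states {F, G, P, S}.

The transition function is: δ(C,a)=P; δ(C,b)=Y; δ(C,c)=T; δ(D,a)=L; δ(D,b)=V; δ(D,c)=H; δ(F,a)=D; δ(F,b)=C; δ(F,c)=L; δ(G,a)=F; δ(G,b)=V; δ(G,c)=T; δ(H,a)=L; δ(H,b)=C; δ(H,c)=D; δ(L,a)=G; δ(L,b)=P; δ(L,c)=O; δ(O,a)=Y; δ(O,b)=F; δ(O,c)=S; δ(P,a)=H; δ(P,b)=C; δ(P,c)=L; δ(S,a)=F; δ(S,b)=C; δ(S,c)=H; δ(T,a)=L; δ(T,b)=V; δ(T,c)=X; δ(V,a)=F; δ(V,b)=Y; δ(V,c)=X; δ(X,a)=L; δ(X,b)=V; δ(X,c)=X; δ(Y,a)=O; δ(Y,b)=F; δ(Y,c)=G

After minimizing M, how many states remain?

All states are reachable from the start state.
Initial partition by acceptance: {F,G,P,S} | {C,D,H,L,O,T,V,X,Y}.
Split {F,G,P,S} by δ(·,a) → {G,S} and {F,P}.
On input a, block {C,D,H,L,O,T,V,X,Y} splits into {D,H,O,T,X,Y} and {C,V} and {L}.
On input a, block {D,H,O,T,X,Y} splits into {D,H,T,X} and {O,Y}.
No further refinement is possible. Final partition (6 blocks): {G,S} | {D,H,T,X} | {F,P} | {C,V} | {L} | {O,Y}.

6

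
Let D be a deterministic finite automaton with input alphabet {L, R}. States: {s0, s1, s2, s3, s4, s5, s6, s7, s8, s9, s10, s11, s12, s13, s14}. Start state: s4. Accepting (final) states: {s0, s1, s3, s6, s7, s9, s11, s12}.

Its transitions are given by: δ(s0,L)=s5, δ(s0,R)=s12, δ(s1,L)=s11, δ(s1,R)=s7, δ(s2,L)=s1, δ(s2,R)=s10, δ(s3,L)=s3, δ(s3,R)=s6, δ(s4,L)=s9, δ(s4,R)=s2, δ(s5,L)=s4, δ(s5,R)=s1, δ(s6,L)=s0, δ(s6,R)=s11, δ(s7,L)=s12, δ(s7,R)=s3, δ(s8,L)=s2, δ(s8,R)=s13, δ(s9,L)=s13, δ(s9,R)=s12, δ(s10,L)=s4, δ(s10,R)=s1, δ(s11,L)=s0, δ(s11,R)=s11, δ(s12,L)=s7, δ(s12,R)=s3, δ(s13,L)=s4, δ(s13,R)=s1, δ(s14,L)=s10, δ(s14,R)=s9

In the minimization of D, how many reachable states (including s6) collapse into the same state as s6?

2

States {s8,s14} cannot be reached from the start state, so discard them.
P0 = {s0,s1,s3,s6,s7,s9,s11,s12} | {s2,s4,s5,s10,s13}.
Split {s0,s1,s3,s6,s7,s9,s11,s12} by δ(·,L) → {s1,s3,s6,s7,s11,s12} and {s0,s9}.
Refine {s1,s3,s6,s7,s11,s12} on symbol L: members go to different blocks, giving {s1,s3,s7,s12} and {s6,s11}.
Split {s1,s3,s7,s12} by δ(·,L) → {s3,s7,s12} and {s1}.
On input R, block {s3,s7,s12} splits into {s7,s12} and {s3}.
Refine {s2,s4,s5,s10,s13} on symbol L: members go to different blocks, giving {s5,s10,s13} and {s2} and {s4}.
The partition is now stable with 8 blocks: {s7,s12} | {s5,s10,s13} | {s0,s9} | {s6,s11} | {s1} | {s3} | {s2} | {s4}.
State s6 belongs to the block {s6,s11}, which has 2 states.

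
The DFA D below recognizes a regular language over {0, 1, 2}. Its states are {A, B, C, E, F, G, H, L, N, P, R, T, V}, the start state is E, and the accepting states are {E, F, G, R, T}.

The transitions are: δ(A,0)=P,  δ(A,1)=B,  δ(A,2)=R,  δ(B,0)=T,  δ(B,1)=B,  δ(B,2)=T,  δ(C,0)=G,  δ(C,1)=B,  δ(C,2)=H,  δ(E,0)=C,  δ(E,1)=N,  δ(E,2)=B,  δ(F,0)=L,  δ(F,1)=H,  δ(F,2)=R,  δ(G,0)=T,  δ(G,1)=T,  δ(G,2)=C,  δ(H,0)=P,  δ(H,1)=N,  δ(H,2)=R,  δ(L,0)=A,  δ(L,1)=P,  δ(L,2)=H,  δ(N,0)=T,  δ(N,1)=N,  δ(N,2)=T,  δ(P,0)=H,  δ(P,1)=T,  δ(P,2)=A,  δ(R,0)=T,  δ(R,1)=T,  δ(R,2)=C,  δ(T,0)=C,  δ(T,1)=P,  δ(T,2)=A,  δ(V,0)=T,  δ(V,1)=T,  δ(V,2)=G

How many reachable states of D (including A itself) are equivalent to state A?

First remove the unreachable states {F,L,V}; 10 states remain.
Start with accepting vs non-accepting: {E,G,R,T} | {A,B,C,H,N,P}.
On input 0, block {E,G,R,T} splits into {G,R} and {E,T}.
Split {A,B,C,H,N,P} by δ(·,0) → {A,H,P} and {B,N} and {C}.
Refine {A,H,P} on symbol 1: members go to different blocks, giving {A,H} and {P}.
Refine {E,T} on symbol 1: members go to different blocks, giving {T} and {E}.
Stable partition: {G,R} | {A,H} | {T} | {B,N} | {C} | {P} | {E} — 7 equivalence classes.
The equivalence class containing A is {A,H}, of size 2.

2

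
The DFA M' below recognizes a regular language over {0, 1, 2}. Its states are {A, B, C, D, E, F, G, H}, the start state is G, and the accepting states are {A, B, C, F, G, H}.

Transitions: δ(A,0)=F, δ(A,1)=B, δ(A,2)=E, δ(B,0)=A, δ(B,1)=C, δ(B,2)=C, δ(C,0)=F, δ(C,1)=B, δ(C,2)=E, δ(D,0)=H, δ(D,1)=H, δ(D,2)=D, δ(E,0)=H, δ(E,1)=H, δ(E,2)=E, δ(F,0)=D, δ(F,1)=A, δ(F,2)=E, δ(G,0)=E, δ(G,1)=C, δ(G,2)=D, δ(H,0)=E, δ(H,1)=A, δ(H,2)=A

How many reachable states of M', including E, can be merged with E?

2

All states are reachable from the start state.
Start with accepting vs non-accepting: {A,B,C,F,G,H} | {D,E}.
Refine {A,B,C,F,G,H} on symbol 0: members go to different blocks, giving {A,B,C} and {F,G,H}.
Split {A,B,C} by δ(·,0) → {A,C} and {B}.
On input 2, block {F,G,H} splits into {F,G} and {H}.
The partition is now stable with 5 blocks: {A,C} | {D,E} | {F,G} | {B} | {H}.
The equivalence class containing E is {D,E}, of size 2.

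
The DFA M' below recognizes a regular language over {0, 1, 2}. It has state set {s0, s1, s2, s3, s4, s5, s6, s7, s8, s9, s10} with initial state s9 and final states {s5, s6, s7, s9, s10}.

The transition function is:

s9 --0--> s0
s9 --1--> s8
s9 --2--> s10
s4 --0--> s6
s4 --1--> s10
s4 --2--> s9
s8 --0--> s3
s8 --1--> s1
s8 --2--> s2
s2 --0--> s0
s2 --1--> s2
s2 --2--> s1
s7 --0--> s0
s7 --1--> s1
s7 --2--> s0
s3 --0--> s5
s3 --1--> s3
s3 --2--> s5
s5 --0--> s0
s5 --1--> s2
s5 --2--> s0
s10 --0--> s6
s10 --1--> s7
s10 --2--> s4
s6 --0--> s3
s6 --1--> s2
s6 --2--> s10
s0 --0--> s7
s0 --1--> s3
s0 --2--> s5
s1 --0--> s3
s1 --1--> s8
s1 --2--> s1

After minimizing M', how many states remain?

6

Every state is reachable, so we keep all 11.
Start with accepting vs non-accepting: {s5,s6,s7,s9,s10} | {s0,s1,s2,s3,s4,s8}.
On input 0, block {s5,s6,s7,s9,s10} splits into {s5,s6,s7,s9} and {s10}.
On input 2, block {s5,s6,s7,s9} splits into {s5,s7} and {s6,s9}.
Split {s0,s1,s2,s3,s4,s8} by δ(·,0) → {s1,s2,s8} and {s0,s3} and {s4}.
The partition is now stable with 6 blocks: {s5,s7} | {s1,s2,s8} | {s10} | {s6,s9} | {s0,s3} | {s4}.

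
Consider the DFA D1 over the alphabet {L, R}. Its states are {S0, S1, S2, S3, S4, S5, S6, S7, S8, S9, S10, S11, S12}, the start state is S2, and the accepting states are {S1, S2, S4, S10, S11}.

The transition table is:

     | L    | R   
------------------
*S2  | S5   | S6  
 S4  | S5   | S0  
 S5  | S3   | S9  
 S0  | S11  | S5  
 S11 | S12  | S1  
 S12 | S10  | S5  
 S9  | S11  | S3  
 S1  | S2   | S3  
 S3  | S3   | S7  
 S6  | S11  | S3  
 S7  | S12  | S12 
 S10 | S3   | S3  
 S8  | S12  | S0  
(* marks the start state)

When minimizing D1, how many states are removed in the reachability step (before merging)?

3

No path from S2 leads to S0, S4, S8; the other 10 states are all reachable.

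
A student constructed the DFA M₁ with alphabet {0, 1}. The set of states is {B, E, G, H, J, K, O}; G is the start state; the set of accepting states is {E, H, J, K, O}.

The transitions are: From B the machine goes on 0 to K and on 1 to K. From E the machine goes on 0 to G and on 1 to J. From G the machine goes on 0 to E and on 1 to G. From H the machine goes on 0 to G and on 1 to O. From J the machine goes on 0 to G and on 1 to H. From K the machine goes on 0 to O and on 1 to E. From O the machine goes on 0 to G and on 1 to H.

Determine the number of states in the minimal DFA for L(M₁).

First remove the unreachable states {B,K}; 5 states remain.
P0 = {E,H,J,O} | {G}.
Stable partition: {E,H,J,O} | {G} — 2 equivalence classes.

2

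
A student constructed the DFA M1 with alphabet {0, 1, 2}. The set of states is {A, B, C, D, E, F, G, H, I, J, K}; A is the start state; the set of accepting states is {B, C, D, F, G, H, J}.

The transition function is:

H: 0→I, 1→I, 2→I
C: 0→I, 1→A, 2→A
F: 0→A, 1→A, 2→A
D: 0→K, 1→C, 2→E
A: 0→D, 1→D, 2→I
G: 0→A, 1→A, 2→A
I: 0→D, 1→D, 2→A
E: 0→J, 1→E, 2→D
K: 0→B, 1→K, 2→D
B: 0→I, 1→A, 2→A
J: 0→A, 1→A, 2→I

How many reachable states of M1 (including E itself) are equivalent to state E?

2

Reachable states from the start: {A,B,C,D,E,I,J,K}. Unreachable: {F,G,H} — drop them.
Start with accepting vs non-accepting: {B,C,D,J} | {A,E,I,K}.
On input 1, block {B,C,D,J} splits into {B,C,J} and {D}.
On input 0, block {A,E,I,K} splits into {A,I} and {E,K}.
No further refinement is possible. Final partition (4 blocks): {B,C,J} | {A,I} | {D} | {E,K}.
State E belongs to the block {E,K}, which has 2 states.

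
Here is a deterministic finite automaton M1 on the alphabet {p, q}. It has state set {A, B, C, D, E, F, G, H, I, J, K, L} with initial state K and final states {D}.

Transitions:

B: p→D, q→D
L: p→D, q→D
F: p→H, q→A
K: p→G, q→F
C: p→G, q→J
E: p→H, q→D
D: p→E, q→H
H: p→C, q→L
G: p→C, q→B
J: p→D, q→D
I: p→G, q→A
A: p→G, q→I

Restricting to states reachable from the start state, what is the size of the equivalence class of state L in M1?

3

Start with accepting vs non-accepting: {D} | {A,B,C,E,F,G,H,I,J,K,L}.
On input p, block {A,B,C,E,F,G,H,I,J,K,L} splits into {A,C,E,F,G,H,I,K} and {B,J,L}.
Refine {A,C,E,F,G,H,I,K} on symbol q: members go to different blocks, giving {A,F,I,K} and {C,G,H} and {E}.
Stable partition: {D} | {A,F,I,K} | {B,J,L} | {C,G,H} | {E} — 5 equivalence classes.
State L belongs to the block {B,J,L}, which has 3 states.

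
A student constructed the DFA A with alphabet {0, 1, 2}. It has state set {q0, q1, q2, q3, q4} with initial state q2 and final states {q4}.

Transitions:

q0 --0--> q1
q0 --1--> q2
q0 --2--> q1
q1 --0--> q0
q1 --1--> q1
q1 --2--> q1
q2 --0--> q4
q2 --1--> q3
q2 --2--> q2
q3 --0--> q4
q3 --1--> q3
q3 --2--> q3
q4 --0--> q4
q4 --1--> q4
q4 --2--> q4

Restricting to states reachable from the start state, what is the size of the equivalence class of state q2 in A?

2

States {q0,q1} cannot be reached from the start state, so discard them.
Start with accepting vs non-accepting: {q4} | {q2,q3}.
The partition is now stable with 2 blocks: {q4} | {q2,q3}.
The equivalence class containing q2 is {q2,q3}, of size 2.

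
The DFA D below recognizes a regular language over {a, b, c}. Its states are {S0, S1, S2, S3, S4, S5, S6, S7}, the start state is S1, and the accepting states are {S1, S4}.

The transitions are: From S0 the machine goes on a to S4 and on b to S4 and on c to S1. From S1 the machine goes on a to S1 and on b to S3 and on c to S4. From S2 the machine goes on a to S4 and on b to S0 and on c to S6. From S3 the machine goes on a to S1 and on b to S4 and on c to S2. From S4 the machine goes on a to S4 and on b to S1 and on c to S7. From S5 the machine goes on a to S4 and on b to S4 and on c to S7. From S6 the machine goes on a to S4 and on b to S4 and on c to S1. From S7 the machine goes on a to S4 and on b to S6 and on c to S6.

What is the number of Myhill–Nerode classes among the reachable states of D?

Reachable states from the start: {S0,S1,S2,S3,S4,S6,S7}. Unreachable: {S5} — drop them.
Initial partition by acceptance: {S1,S4} | {S0,S2,S3,S6,S7}.
Split {S1,S4} by δ(·,b) → {S1} and {S4}.
On input a, block {S0,S2,S3,S6,S7} splits into {S0,S2,S6,S7} and {S3}.
Split {S0,S2,S6,S7} by δ(·,b) → {S0,S6} and {S2,S7}.
The partition is now stable with 5 blocks: {S1} | {S0,S6} | {S4} | {S3} | {S2,S7}.

5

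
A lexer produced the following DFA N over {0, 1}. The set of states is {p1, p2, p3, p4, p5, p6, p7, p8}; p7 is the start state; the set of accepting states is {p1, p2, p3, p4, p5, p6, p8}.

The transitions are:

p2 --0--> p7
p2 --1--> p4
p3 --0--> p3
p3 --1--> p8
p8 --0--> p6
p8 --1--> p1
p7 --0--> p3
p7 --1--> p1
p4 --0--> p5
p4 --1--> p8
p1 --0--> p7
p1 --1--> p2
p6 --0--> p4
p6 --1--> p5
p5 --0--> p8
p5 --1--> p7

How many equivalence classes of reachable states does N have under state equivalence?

Initial partition by acceptance: {p1,p2,p3,p4,p5,p6,p8} | {p7}.
Split {p1,p2,p3,p4,p5,p6,p8} by δ(·,0) → {p3,p4,p5,p6,p8} and {p1,p2}.
On input 1, block {p3,p4,p5,p6,p8} splits into {p3,p4,p6} and {p5} and {p8}.
Refine {p3,p4,p6} on symbol 0: members go to different blocks, giving {p3,p6} and {p4}.
Split {p3,p6} by δ(·,0) → {p3} and {p6}.
On input 1, block {p1,p2} splits into {p1} and {p2}.
The partition is now stable with 8 blocks: {p3} | {p7} | {p1} | {p5} | {p8} | {p4} | {p6} | {p2}.

8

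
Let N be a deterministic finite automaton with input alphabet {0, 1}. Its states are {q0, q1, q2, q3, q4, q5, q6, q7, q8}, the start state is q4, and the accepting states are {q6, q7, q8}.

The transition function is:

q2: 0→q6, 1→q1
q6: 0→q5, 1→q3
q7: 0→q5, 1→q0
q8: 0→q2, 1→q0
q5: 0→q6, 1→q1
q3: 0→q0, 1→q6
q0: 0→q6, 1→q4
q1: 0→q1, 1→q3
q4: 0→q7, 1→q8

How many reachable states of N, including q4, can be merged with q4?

All states are reachable from the start state.
Start with accepting vs non-accepting: {q6,q7,q8} | {q0,q1,q2,q3,q4,q5}.
Refine {q0,q1,q2,q3,q4,q5} on symbol 0: members go to different blocks, giving {q0,q2,q4,q5} and {q1,q3}.
Split {q6,q7,q8} by δ(·,1) → {q7,q8} and {q6}.
On input 0, block {q0,q2,q4,q5} splits into {q0,q2,q5} and {q4}.
Refine {q0,q2,q5} on symbol 1: members go to different blocks, giving {q2,q5} and {q0}.
On input 0, block {q1,q3} splits into {q1} and {q3}.
No further refinement is possible. Final partition (7 blocks): {q7,q8} | {q2,q5} | {q1} | {q6} | {q4} | {q0} | {q3}.
The equivalence class containing q4 is {q4}, of size 1.

1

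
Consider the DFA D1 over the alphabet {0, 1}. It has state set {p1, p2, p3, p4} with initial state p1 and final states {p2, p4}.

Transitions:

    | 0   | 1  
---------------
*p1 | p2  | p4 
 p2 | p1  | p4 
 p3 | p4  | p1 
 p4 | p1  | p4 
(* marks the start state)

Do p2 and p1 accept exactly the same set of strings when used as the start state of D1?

No

Reachable states from the start: {p1,p2,p4}. Unreachable: {p3} — drop them.
P0 = {p2,p4} | {p1}.
No further refinement is possible. Final partition (2 blocks): {p2,p4} | {p1}.
p2 and p1 end up in different blocks, so they are distinguishable. For instance, the string 'ε' is accepted from only p2.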